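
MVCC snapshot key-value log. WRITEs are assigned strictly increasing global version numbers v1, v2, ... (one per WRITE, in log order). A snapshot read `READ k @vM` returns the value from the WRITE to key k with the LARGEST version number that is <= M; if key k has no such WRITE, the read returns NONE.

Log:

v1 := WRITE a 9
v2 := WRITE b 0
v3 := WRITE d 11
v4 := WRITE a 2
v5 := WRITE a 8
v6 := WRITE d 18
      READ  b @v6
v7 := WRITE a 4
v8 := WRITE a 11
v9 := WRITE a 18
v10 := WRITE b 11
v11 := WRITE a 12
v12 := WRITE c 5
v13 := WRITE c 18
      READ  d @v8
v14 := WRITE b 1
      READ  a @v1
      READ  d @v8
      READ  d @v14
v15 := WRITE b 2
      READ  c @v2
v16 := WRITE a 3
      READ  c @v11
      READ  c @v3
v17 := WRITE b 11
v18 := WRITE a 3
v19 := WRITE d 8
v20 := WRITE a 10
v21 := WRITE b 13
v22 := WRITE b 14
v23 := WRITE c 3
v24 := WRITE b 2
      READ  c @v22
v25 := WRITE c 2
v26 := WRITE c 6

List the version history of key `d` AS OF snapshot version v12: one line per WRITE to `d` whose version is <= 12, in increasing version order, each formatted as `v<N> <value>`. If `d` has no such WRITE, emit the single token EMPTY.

Answer: v3 11
v6 18

Derivation:
Scan writes for key=d with version <= 12:
  v1 WRITE a 9 -> skip
  v2 WRITE b 0 -> skip
  v3 WRITE d 11 -> keep
  v4 WRITE a 2 -> skip
  v5 WRITE a 8 -> skip
  v6 WRITE d 18 -> keep
  v7 WRITE a 4 -> skip
  v8 WRITE a 11 -> skip
  v9 WRITE a 18 -> skip
  v10 WRITE b 11 -> skip
  v11 WRITE a 12 -> skip
  v12 WRITE c 5 -> skip
  v13 WRITE c 18 -> skip
  v14 WRITE b 1 -> skip
  v15 WRITE b 2 -> skip
  v16 WRITE a 3 -> skip
  v17 WRITE b 11 -> skip
  v18 WRITE a 3 -> skip
  v19 WRITE d 8 -> drop (> snap)
  v20 WRITE a 10 -> skip
  v21 WRITE b 13 -> skip
  v22 WRITE b 14 -> skip
  v23 WRITE c 3 -> skip
  v24 WRITE b 2 -> skip
  v25 WRITE c 2 -> skip
  v26 WRITE c 6 -> skip
Collected: [(3, 11), (6, 18)]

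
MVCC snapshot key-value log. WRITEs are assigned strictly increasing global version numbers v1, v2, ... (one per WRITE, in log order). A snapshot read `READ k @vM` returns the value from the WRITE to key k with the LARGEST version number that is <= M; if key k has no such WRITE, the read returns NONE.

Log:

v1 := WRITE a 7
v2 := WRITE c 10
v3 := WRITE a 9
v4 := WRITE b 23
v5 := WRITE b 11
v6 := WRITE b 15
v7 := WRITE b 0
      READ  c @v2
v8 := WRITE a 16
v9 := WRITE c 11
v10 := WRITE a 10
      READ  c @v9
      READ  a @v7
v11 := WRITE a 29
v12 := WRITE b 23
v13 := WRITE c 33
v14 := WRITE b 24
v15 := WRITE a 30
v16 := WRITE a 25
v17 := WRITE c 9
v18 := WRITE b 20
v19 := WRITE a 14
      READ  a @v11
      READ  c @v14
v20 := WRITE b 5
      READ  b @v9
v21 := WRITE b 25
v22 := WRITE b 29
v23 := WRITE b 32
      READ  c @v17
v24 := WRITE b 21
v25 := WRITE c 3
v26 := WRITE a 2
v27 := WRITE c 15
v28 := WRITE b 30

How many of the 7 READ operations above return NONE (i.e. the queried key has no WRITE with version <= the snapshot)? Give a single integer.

Answer: 0

Derivation:
v1: WRITE a=7  (a history now [(1, 7)])
v2: WRITE c=10  (c history now [(2, 10)])
v3: WRITE a=9  (a history now [(1, 7), (3, 9)])
v4: WRITE b=23  (b history now [(4, 23)])
v5: WRITE b=11  (b history now [(4, 23), (5, 11)])
v6: WRITE b=15  (b history now [(4, 23), (5, 11), (6, 15)])
v7: WRITE b=0  (b history now [(4, 23), (5, 11), (6, 15), (7, 0)])
READ c @v2: history=[(2, 10)] -> pick v2 -> 10
v8: WRITE a=16  (a history now [(1, 7), (3, 9), (8, 16)])
v9: WRITE c=11  (c history now [(2, 10), (9, 11)])
v10: WRITE a=10  (a history now [(1, 7), (3, 9), (8, 16), (10, 10)])
READ c @v9: history=[(2, 10), (9, 11)] -> pick v9 -> 11
READ a @v7: history=[(1, 7), (3, 9), (8, 16), (10, 10)] -> pick v3 -> 9
v11: WRITE a=29  (a history now [(1, 7), (3, 9), (8, 16), (10, 10), (11, 29)])
v12: WRITE b=23  (b history now [(4, 23), (5, 11), (6, 15), (7, 0), (12, 23)])
v13: WRITE c=33  (c history now [(2, 10), (9, 11), (13, 33)])
v14: WRITE b=24  (b history now [(4, 23), (5, 11), (6, 15), (7, 0), (12, 23), (14, 24)])
v15: WRITE a=30  (a history now [(1, 7), (3, 9), (8, 16), (10, 10), (11, 29), (15, 30)])
v16: WRITE a=25  (a history now [(1, 7), (3, 9), (8, 16), (10, 10), (11, 29), (15, 30), (16, 25)])
v17: WRITE c=9  (c history now [(2, 10), (9, 11), (13, 33), (17, 9)])
v18: WRITE b=20  (b history now [(4, 23), (5, 11), (6, 15), (7, 0), (12, 23), (14, 24), (18, 20)])
v19: WRITE a=14  (a history now [(1, 7), (3, 9), (8, 16), (10, 10), (11, 29), (15, 30), (16, 25), (19, 14)])
READ a @v11: history=[(1, 7), (3, 9), (8, 16), (10, 10), (11, 29), (15, 30), (16, 25), (19, 14)] -> pick v11 -> 29
READ c @v14: history=[(2, 10), (9, 11), (13, 33), (17, 9)] -> pick v13 -> 33
v20: WRITE b=5  (b history now [(4, 23), (5, 11), (6, 15), (7, 0), (12, 23), (14, 24), (18, 20), (20, 5)])
READ b @v9: history=[(4, 23), (5, 11), (6, 15), (7, 0), (12, 23), (14, 24), (18, 20), (20, 5)] -> pick v7 -> 0
v21: WRITE b=25  (b history now [(4, 23), (5, 11), (6, 15), (7, 0), (12, 23), (14, 24), (18, 20), (20, 5), (21, 25)])
v22: WRITE b=29  (b history now [(4, 23), (5, 11), (6, 15), (7, 0), (12, 23), (14, 24), (18, 20), (20, 5), (21, 25), (22, 29)])
v23: WRITE b=32  (b history now [(4, 23), (5, 11), (6, 15), (7, 0), (12, 23), (14, 24), (18, 20), (20, 5), (21, 25), (22, 29), (23, 32)])
READ c @v17: history=[(2, 10), (9, 11), (13, 33), (17, 9)] -> pick v17 -> 9
v24: WRITE b=21  (b history now [(4, 23), (5, 11), (6, 15), (7, 0), (12, 23), (14, 24), (18, 20), (20, 5), (21, 25), (22, 29), (23, 32), (24, 21)])
v25: WRITE c=3  (c history now [(2, 10), (9, 11), (13, 33), (17, 9), (25, 3)])
v26: WRITE a=2  (a history now [(1, 7), (3, 9), (8, 16), (10, 10), (11, 29), (15, 30), (16, 25), (19, 14), (26, 2)])
v27: WRITE c=15  (c history now [(2, 10), (9, 11), (13, 33), (17, 9), (25, 3), (27, 15)])
v28: WRITE b=30  (b history now [(4, 23), (5, 11), (6, 15), (7, 0), (12, 23), (14, 24), (18, 20), (20, 5), (21, 25), (22, 29), (23, 32), (24, 21), (28, 30)])
Read results in order: ['10', '11', '9', '29', '33', '0', '9']
NONE count = 0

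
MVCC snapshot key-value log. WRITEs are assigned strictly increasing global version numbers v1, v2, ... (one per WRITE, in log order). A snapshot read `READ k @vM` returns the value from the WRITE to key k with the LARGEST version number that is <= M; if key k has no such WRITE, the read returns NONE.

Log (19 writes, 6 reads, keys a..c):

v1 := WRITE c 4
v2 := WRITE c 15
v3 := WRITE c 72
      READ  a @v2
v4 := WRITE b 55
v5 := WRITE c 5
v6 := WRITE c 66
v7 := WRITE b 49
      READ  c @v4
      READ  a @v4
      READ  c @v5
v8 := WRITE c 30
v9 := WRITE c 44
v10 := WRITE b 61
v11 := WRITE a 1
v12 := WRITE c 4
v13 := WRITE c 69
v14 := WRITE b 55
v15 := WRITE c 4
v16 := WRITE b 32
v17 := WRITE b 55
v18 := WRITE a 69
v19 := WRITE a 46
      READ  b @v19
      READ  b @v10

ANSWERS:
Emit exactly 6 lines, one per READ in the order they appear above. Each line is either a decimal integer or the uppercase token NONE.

v1: WRITE c=4  (c history now [(1, 4)])
v2: WRITE c=15  (c history now [(1, 4), (2, 15)])
v3: WRITE c=72  (c history now [(1, 4), (2, 15), (3, 72)])
READ a @v2: history=[] -> no version <= 2 -> NONE
v4: WRITE b=55  (b history now [(4, 55)])
v5: WRITE c=5  (c history now [(1, 4), (2, 15), (3, 72), (5, 5)])
v6: WRITE c=66  (c history now [(1, 4), (2, 15), (3, 72), (5, 5), (6, 66)])
v7: WRITE b=49  (b history now [(4, 55), (7, 49)])
READ c @v4: history=[(1, 4), (2, 15), (3, 72), (5, 5), (6, 66)] -> pick v3 -> 72
READ a @v4: history=[] -> no version <= 4 -> NONE
READ c @v5: history=[(1, 4), (2, 15), (3, 72), (5, 5), (6, 66)] -> pick v5 -> 5
v8: WRITE c=30  (c history now [(1, 4), (2, 15), (3, 72), (5, 5), (6, 66), (8, 30)])
v9: WRITE c=44  (c history now [(1, 4), (2, 15), (3, 72), (5, 5), (6, 66), (8, 30), (9, 44)])
v10: WRITE b=61  (b history now [(4, 55), (7, 49), (10, 61)])
v11: WRITE a=1  (a history now [(11, 1)])
v12: WRITE c=4  (c history now [(1, 4), (2, 15), (3, 72), (5, 5), (6, 66), (8, 30), (9, 44), (12, 4)])
v13: WRITE c=69  (c history now [(1, 4), (2, 15), (3, 72), (5, 5), (6, 66), (8, 30), (9, 44), (12, 4), (13, 69)])
v14: WRITE b=55  (b history now [(4, 55), (7, 49), (10, 61), (14, 55)])
v15: WRITE c=4  (c history now [(1, 4), (2, 15), (3, 72), (5, 5), (6, 66), (8, 30), (9, 44), (12, 4), (13, 69), (15, 4)])
v16: WRITE b=32  (b history now [(4, 55), (7, 49), (10, 61), (14, 55), (16, 32)])
v17: WRITE b=55  (b history now [(4, 55), (7, 49), (10, 61), (14, 55), (16, 32), (17, 55)])
v18: WRITE a=69  (a history now [(11, 1), (18, 69)])
v19: WRITE a=46  (a history now [(11, 1), (18, 69), (19, 46)])
READ b @v19: history=[(4, 55), (7, 49), (10, 61), (14, 55), (16, 32), (17, 55)] -> pick v17 -> 55
READ b @v10: history=[(4, 55), (7, 49), (10, 61), (14, 55), (16, 32), (17, 55)] -> pick v10 -> 61

Answer: NONE
72
NONE
5
55
61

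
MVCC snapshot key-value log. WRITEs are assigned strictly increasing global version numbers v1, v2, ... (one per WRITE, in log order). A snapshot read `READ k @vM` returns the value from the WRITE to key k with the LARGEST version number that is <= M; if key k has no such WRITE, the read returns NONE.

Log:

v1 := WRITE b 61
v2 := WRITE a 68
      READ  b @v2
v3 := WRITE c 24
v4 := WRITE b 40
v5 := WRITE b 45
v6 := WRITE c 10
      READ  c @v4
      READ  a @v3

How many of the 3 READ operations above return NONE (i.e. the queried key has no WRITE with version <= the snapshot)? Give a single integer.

Answer: 0

Derivation:
v1: WRITE b=61  (b history now [(1, 61)])
v2: WRITE a=68  (a history now [(2, 68)])
READ b @v2: history=[(1, 61)] -> pick v1 -> 61
v3: WRITE c=24  (c history now [(3, 24)])
v4: WRITE b=40  (b history now [(1, 61), (4, 40)])
v5: WRITE b=45  (b history now [(1, 61), (4, 40), (5, 45)])
v6: WRITE c=10  (c history now [(3, 24), (6, 10)])
READ c @v4: history=[(3, 24), (6, 10)] -> pick v3 -> 24
READ a @v3: history=[(2, 68)] -> pick v2 -> 68
Read results in order: ['61', '24', '68']
NONE count = 0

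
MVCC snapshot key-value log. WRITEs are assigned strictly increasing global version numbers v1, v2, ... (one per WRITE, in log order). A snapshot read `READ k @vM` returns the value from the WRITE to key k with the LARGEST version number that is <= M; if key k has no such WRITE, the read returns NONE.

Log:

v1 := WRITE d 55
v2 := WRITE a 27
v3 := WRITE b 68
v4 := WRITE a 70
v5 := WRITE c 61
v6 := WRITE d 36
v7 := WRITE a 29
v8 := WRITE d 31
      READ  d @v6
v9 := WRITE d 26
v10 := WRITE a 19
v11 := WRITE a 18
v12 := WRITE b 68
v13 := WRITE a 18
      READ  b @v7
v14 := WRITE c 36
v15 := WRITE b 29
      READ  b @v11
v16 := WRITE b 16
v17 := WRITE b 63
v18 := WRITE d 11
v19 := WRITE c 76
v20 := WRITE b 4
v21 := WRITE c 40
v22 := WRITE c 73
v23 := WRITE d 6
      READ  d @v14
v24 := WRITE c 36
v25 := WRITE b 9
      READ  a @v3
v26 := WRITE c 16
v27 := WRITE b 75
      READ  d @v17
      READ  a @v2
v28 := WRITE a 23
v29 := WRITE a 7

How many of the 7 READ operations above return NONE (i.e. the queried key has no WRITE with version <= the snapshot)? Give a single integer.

Answer: 0

Derivation:
v1: WRITE d=55  (d history now [(1, 55)])
v2: WRITE a=27  (a history now [(2, 27)])
v3: WRITE b=68  (b history now [(3, 68)])
v4: WRITE a=70  (a history now [(2, 27), (4, 70)])
v5: WRITE c=61  (c history now [(5, 61)])
v6: WRITE d=36  (d history now [(1, 55), (6, 36)])
v7: WRITE a=29  (a history now [(2, 27), (4, 70), (7, 29)])
v8: WRITE d=31  (d history now [(1, 55), (6, 36), (8, 31)])
READ d @v6: history=[(1, 55), (6, 36), (8, 31)] -> pick v6 -> 36
v9: WRITE d=26  (d history now [(1, 55), (6, 36), (8, 31), (9, 26)])
v10: WRITE a=19  (a history now [(2, 27), (4, 70), (7, 29), (10, 19)])
v11: WRITE a=18  (a history now [(2, 27), (4, 70), (7, 29), (10, 19), (11, 18)])
v12: WRITE b=68  (b history now [(3, 68), (12, 68)])
v13: WRITE a=18  (a history now [(2, 27), (4, 70), (7, 29), (10, 19), (11, 18), (13, 18)])
READ b @v7: history=[(3, 68), (12, 68)] -> pick v3 -> 68
v14: WRITE c=36  (c history now [(5, 61), (14, 36)])
v15: WRITE b=29  (b history now [(3, 68), (12, 68), (15, 29)])
READ b @v11: history=[(3, 68), (12, 68), (15, 29)] -> pick v3 -> 68
v16: WRITE b=16  (b history now [(3, 68), (12, 68), (15, 29), (16, 16)])
v17: WRITE b=63  (b history now [(3, 68), (12, 68), (15, 29), (16, 16), (17, 63)])
v18: WRITE d=11  (d history now [(1, 55), (6, 36), (8, 31), (9, 26), (18, 11)])
v19: WRITE c=76  (c history now [(5, 61), (14, 36), (19, 76)])
v20: WRITE b=4  (b history now [(3, 68), (12, 68), (15, 29), (16, 16), (17, 63), (20, 4)])
v21: WRITE c=40  (c history now [(5, 61), (14, 36), (19, 76), (21, 40)])
v22: WRITE c=73  (c history now [(5, 61), (14, 36), (19, 76), (21, 40), (22, 73)])
v23: WRITE d=6  (d history now [(1, 55), (6, 36), (8, 31), (9, 26), (18, 11), (23, 6)])
READ d @v14: history=[(1, 55), (6, 36), (8, 31), (9, 26), (18, 11), (23, 6)] -> pick v9 -> 26
v24: WRITE c=36  (c history now [(5, 61), (14, 36), (19, 76), (21, 40), (22, 73), (24, 36)])
v25: WRITE b=9  (b history now [(3, 68), (12, 68), (15, 29), (16, 16), (17, 63), (20, 4), (25, 9)])
READ a @v3: history=[(2, 27), (4, 70), (7, 29), (10, 19), (11, 18), (13, 18)] -> pick v2 -> 27
v26: WRITE c=16  (c history now [(5, 61), (14, 36), (19, 76), (21, 40), (22, 73), (24, 36), (26, 16)])
v27: WRITE b=75  (b history now [(3, 68), (12, 68), (15, 29), (16, 16), (17, 63), (20, 4), (25, 9), (27, 75)])
READ d @v17: history=[(1, 55), (6, 36), (8, 31), (9, 26), (18, 11), (23, 6)] -> pick v9 -> 26
READ a @v2: history=[(2, 27), (4, 70), (7, 29), (10, 19), (11, 18), (13, 18)] -> pick v2 -> 27
v28: WRITE a=23  (a history now [(2, 27), (4, 70), (7, 29), (10, 19), (11, 18), (13, 18), (28, 23)])
v29: WRITE a=7  (a history now [(2, 27), (4, 70), (7, 29), (10, 19), (11, 18), (13, 18), (28, 23), (29, 7)])
Read results in order: ['36', '68', '68', '26', '27', '26', '27']
NONE count = 0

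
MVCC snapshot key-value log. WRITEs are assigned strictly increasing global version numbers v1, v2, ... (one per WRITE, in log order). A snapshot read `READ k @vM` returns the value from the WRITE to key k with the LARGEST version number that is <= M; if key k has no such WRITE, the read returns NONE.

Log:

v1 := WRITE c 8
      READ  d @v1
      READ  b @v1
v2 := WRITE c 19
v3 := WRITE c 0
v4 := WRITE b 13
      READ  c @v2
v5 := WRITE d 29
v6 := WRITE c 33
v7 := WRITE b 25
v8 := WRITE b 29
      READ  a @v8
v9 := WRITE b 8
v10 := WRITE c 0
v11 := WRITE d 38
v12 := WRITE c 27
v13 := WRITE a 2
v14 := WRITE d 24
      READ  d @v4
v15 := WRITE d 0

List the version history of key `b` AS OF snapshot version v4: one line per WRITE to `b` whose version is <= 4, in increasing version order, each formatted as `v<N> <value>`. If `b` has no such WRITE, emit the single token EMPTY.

Answer: v4 13

Derivation:
Scan writes for key=b with version <= 4:
  v1 WRITE c 8 -> skip
  v2 WRITE c 19 -> skip
  v3 WRITE c 0 -> skip
  v4 WRITE b 13 -> keep
  v5 WRITE d 29 -> skip
  v6 WRITE c 33 -> skip
  v7 WRITE b 25 -> drop (> snap)
  v8 WRITE b 29 -> drop (> snap)
  v9 WRITE b 8 -> drop (> snap)
  v10 WRITE c 0 -> skip
  v11 WRITE d 38 -> skip
  v12 WRITE c 27 -> skip
  v13 WRITE a 2 -> skip
  v14 WRITE d 24 -> skip
  v15 WRITE d 0 -> skip
Collected: [(4, 13)]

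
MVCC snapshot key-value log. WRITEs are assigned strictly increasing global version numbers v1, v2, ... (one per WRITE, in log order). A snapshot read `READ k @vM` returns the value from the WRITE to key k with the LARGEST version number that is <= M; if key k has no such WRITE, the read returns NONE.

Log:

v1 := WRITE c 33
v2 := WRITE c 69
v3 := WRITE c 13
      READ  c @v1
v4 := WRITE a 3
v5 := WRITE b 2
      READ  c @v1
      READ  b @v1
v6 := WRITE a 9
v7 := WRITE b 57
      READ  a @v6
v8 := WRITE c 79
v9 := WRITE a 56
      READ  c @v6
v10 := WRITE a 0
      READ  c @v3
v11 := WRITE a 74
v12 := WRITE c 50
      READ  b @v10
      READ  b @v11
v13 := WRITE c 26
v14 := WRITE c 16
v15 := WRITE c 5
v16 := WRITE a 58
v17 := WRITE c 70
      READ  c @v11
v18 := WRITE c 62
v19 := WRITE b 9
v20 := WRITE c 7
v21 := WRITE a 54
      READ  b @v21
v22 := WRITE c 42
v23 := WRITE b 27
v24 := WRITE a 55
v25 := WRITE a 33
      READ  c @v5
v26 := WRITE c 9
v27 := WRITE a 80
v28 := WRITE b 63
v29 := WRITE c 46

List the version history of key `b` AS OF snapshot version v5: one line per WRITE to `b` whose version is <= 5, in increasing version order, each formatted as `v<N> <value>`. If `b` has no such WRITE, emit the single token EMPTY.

Answer: v5 2

Derivation:
Scan writes for key=b with version <= 5:
  v1 WRITE c 33 -> skip
  v2 WRITE c 69 -> skip
  v3 WRITE c 13 -> skip
  v4 WRITE a 3 -> skip
  v5 WRITE b 2 -> keep
  v6 WRITE a 9 -> skip
  v7 WRITE b 57 -> drop (> snap)
  v8 WRITE c 79 -> skip
  v9 WRITE a 56 -> skip
  v10 WRITE a 0 -> skip
  v11 WRITE a 74 -> skip
  v12 WRITE c 50 -> skip
  v13 WRITE c 26 -> skip
  v14 WRITE c 16 -> skip
  v15 WRITE c 5 -> skip
  v16 WRITE a 58 -> skip
  v17 WRITE c 70 -> skip
  v18 WRITE c 62 -> skip
  v19 WRITE b 9 -> drop (> snap)
  v20 WRITE c 7 -> skip
  v21 WRITE a 54 -> skip
  v22 WRITE c 42 -> skip
  v23 WRITE b 27 -> drop (> snap)
  v24 WRITE a 55 -> skip
  v25 WRITE a 33 -> skip
  v26 WRITE c 9 -> skip
  v27 WRITE a 80 -> skip
  v28 WRITE b 63 -> drop (> snap)
  v29 WRITE c 46 -> skip
Collected: [(5, 2)]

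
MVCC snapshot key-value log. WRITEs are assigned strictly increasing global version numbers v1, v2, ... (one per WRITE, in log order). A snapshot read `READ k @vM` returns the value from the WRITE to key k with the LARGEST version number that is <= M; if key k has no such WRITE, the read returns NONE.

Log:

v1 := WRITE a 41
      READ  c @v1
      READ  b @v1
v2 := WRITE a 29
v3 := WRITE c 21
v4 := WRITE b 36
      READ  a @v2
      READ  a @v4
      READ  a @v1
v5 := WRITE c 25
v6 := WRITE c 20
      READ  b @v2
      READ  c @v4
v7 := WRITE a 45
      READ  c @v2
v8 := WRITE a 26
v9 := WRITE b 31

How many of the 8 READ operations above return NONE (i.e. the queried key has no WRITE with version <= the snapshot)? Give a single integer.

Answer: 4

Derivation:
v1: WRITE a=41  (a history now [(1, 41)])
READ c @v1: history=[] -> no version <= 1 -> NONE
READ b @v1: history=[] -> no version <= 1 -> NONE
v2: WRITE a=29  (a history now [(1, 41), (2, 29)])
v3: WRITE c=21  (c history now [(3, 21)])
v4: WRITE b=36  (b history now [(4, 36)])
READ a @v2: history=[(1, 41), (2, 29)] -> pick v2 -> 29
READ a @v4: history=[(1, 41), (2, 29)] -> pick v2 -> 29
READ a @v1: history=[(1, 41), (2, 29)] -> pick v1 -> 41
v5: WRITE c=25  (c history now [(3, 21), (5, 25)])
v6: WRITE c=20  (c history now [(3, 21), (5, 25), (6, 20)])
READ b @v2: history=[(4, 36)] -> no version <= 2 -> NONE
READ c @v4: history=[(3, 21), (5, 25), (6, 20)] -> pick v3 -> 21
v7: WRITE a=45  (a history now [(1, 41), (2, 29), (7, 45)])
READ c @v2: history=[(3, 21), (5, 25), (6, 20)] -> no version <= 2 -> NONE
v8: WRITE a=26  (a history now [(1, 41), (2, 29), (7, 45), (8, 26)])
v9: WRITE b=31  (b history now [(4, 36), (9, 31)])
Read results in order: ['NONE', 'NONE', '29', '29', '41', 'NONE', '21', 'NONE']
NONE count = 4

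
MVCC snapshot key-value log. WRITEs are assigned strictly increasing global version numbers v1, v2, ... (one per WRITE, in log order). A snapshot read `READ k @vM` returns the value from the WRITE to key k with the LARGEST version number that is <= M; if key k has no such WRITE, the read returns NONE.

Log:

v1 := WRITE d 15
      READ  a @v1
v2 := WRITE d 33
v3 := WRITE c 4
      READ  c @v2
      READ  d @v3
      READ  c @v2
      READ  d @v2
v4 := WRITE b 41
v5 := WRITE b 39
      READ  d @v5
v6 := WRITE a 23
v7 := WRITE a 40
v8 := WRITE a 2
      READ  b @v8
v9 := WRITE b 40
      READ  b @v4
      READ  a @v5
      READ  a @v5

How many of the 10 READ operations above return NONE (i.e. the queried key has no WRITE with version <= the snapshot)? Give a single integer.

Answer: 5

Derivation:
v1: WRITE d=15  (d history now [(1, 15)])
READ a @v1: history=[] -> no version <= 1 -> NONE
v2: WRITE d=33  (d history now [(1, 15), (2, 33)])
v3: WRITE c=4  (c history now [(3, 4)])
READ c @v2: history=[(3, 4)] -> no version <= 2 -> NONE
READ d @v3: history=[(1, 15), (2, 33)] -> pick v2 -> 33
READ c @v2: history=[(3, 4)] -> no version <= 2 -> NONE
READ d @v2: history=[(1, 15), (2, 33)] -> pick v2 -> 33
v4: WRITE b=41  (b history now [(4, 41)])
v5: WRITE b=39  (b history now [(4, 41), (5, 39)])
READ d @v5: history=[(1, 15), (2, 33)] -> pick v2 -> 33
v6: WRITE a=23  (a history now [(6, 23)])
v7: WRITE a=40  (a history now [(6, 23), (7, 40)])
v8: WRITE a=2  (a history now [(6, 23), (7, 40), (8, 2)])
READ b @v8: history=[(4, 41), (5, 39)] -> pick v5 -> 39
v9: WRITE b=40  (b history now [(4, 41), (5, 39), (9, 40)])
READ b @v4: history=[(4, 41), (5, 39), (9, 40)] -> pick v4 -> 41
READ a @v5: history=[(6, 23), (7, 40), (8, 2)] -> no version <= 5 -> NONE
READ a @v5: history=[(6, 23), (7, 40), (8, 2)] -> no version <= 5 -> NONE
Read results in order: ['NONE', 'NONE', '33', 'NONE', '33', '33', '39', '41', 'NONE', 'NONE']
NONE count = 5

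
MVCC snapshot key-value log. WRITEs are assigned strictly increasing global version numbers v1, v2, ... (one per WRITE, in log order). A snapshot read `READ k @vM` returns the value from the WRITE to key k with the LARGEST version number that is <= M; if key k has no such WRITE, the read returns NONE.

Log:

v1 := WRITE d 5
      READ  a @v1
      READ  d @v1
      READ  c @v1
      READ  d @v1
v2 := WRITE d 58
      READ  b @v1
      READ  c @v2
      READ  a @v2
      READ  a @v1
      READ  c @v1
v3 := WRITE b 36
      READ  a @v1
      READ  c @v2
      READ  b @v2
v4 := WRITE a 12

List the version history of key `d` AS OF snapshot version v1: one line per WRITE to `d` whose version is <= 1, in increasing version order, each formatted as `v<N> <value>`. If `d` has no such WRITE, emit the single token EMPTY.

Answer: v1 5

Derivation:
Scan writes for key=d with version <= 1:
  v1 WRITE d 5 -> keep
  v2 WRITE d 58 -> drop (> snap)
  v3 WRITE b 36 -> skip
  v4 WRITE a 12 -> skip
Collected: [(1, 5)]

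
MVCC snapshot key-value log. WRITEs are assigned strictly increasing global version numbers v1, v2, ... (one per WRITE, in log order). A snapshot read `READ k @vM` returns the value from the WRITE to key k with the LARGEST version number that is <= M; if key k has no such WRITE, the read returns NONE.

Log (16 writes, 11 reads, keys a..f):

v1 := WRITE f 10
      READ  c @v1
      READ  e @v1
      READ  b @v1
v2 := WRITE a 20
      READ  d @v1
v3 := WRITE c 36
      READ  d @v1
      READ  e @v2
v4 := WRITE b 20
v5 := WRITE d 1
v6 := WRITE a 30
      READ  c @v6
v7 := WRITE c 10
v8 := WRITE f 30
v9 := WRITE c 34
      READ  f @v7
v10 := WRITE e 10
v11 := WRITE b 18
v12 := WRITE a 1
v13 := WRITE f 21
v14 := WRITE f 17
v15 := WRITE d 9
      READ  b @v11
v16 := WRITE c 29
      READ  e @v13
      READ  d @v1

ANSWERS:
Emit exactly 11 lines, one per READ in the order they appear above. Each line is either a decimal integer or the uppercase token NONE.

Answer: NONE
NONE
NONE
NONE
NONE
NONE
36
10
18
10
NONE

Derivation:
v1: WRITE f=10  (f history now [(1, 10)])
READ c @v1: history=[] -> no version <= 1 -> NONE
READ e @v1: history=[] -> no version <= 1 -> NONE
READ b @v1: history=[] -> no version <= 1 -> NONE
v2: WRITE a=20  (a history now [(2, 20)])
READ d @v1: history=[] -> no version <= 1 -> NONE
v3: WRITE c=36  (c history now [(3, 36)])
READ d @v1: history=[] -> no version <= 1 -> NONE
READ e @v2: history=[] -> no version <= 2 -> NONE
v4: WRITE b=20  (b history now [(4, 20)])
v5: WRITE d=1  (d history now [(5, 1)])
v6: WRITE a=30  (a history now [(2, 20), (6, 30)])
READ c @v6: history=[(3, 36)] -> pick v3 -> 36
v7: WRITE c=10  (c history now [(3, 36), (7, 10)])
v8: WRITE f=30  (f history now [(1, 10), (8, 30)])
v9: WRITE c=34  (c history now [(3, 36), (7, 10), (9, 34)])
READ f @v7: history=[(1, 10), (8, 30)] -> pick v1 -> 10
v10: WRITE e=10  (e history now [(10, 10)])
v11: WRITE b=18  (b history now [(4, 20), (11, 18)])
v12: WRITE a=1  (a history now [(2, 20), (6, 30), (12, 1)])
v13: WRITE f=21  (f history now [(1, 10), (8, 30), (13, 21)])
v14: WRITE f=17  (f history now [(1, 10), (8, 30), (13, 21), (14, 17)])
v15: WRITE d=9  (d history now [(5, 1), (15, 9)])
READ b @v11: history=[(4, 20), (11, 18)] -> pick v11 -> 18
v16: WRITE c=29  (c history now [(3, 36), (7, 10), (9, 34), (16, 29)])
READ e @v13: history=[(10, 10)] -> pick v10 -> 10
READ d @v1: history=[(5, 1), (15, 9)] -> no version <= 1 -> NONE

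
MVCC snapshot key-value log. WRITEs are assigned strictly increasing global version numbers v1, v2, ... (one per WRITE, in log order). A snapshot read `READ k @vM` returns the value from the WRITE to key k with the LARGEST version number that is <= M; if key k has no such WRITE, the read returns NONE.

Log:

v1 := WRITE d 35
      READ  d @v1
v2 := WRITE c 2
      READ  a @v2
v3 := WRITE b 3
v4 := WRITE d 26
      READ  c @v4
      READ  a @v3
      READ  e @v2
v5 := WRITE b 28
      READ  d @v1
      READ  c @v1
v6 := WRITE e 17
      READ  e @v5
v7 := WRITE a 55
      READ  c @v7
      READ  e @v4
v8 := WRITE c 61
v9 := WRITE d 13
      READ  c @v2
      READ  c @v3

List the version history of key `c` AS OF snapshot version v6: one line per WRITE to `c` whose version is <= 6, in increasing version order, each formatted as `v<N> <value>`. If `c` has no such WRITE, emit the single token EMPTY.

Scan writes for key=c with version <= 6:
  v1 WRITE d 35 -> skip
  v2 WRITE c 2 -> keep
  v3 WRITE b 3 -> skip
  v4 WRITE d 26 -> skip
  v5 WRITE b 28 -> skip
  v6 WRITE e 17 -> skip
  v7 WRITE a 55 -> skip
  v8 WRITE c 61 -> drop (> snap)
  v9 WRITE d 13 -> skip
Collected: [(2, 2)]

Answer: v2 2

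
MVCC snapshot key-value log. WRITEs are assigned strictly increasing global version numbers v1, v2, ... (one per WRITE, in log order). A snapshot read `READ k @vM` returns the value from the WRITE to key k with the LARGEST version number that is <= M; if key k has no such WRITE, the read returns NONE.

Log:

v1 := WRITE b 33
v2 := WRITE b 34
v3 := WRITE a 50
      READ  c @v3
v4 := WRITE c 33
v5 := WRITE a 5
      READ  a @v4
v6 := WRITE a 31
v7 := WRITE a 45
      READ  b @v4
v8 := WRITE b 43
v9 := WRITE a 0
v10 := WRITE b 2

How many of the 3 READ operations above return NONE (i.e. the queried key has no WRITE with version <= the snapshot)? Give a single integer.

v1: WRITE b=33  (b history now [(1, 33)])
v2: WRITE b=34  (b history now [(1, 33), (2, 34)])
v3: WRITE a=50  (a history now [(3, 50)])
READ c @v3: history=[] -> no version <= 3 -> NONE
v4: WRITE c=33  (c history now [(4, 33)])
v5: WRITE a=5  (a history now [(3, 50), (5, 5)])
READ a @v4: history=[(3, 50), (5, 5)] -> pick v3 -> 50
v6: WRITE a=31  (a history now [(3, 50), (5, 5), (6, 31)])
v7: WRITE a=45  (a history now [(3, 50), (5, 5), (6, 31), (7, 45)])
READ b @v4: history=[(1, 33), (2, 34)] -> pick v2 -> 34
v8: WRITE b=43  (b history now [(1, 33), (2, 34), (8, 43)])
v9: WRITE a=0  (a history now [(3, 50), (5, 5), (6, 31), (7, 45), (9, 0)])
v10: WRITE b=2  (b history now [(1, 33), (2, 34), (8, 43), (10, 2)])
Read results in order: ['NONE', '50', '34']
NONE count = 1

Answer: 1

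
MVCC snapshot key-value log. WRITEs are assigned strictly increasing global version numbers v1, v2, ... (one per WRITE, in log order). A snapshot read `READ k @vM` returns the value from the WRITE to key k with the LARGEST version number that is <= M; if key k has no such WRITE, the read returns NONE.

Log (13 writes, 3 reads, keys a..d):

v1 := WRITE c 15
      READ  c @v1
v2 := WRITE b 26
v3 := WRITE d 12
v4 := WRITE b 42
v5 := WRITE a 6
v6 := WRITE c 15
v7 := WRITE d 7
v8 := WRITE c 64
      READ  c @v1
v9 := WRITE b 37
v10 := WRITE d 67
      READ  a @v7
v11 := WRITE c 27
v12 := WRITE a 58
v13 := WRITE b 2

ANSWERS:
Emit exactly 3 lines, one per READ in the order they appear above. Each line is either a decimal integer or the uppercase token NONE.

Answer: 15
15
6

Derivation:
v1: WRITE c=15  (c history now [(1, 15)])
READ c @v1: history=[(1, 15)] -> pick v1 -> 15
v2: WRITE b=26  (b history now [(2, 26)])
v3: WRITE d=12  (d history now [(3, 12)])
v4: WRITE b=42  (b history now [(2, 26), (4, 42)])
v5: WRITE a=6  (a history now [(5, 6)])
v6: WRITE c=15  (c history now [(1, 15), (6, 15)])
v7: WRITE d=7  (d history now [(3, 12), (7, 7)])
v8: WRITE c=64  (c history now [(1, 15), (6, 15), (8, 64)])
READ c @v1: history=[(1, 15), (6, 15), (8, 64)] -> pick v1 -> 15
v9: WRITE b=37  (b history now [(2, 26), (4, 42), (9, 37)])
v10: WRITE d=67  (d history now [(3, 12), (7, 7), (10, 67)])
READ a @v7: history=[(5, 6)] -> pick v5 -> 6
v11: WRITE c=27  (c history now [(1, 15), (6, 15), (8, 64), (11, 27)])
v12: WRITE a=58  (a history now [(5, 6), (12, 58)])
v13: WRITE b=2  (b history now [(2, 26), (4, 42), (9, 37), (13, 2)])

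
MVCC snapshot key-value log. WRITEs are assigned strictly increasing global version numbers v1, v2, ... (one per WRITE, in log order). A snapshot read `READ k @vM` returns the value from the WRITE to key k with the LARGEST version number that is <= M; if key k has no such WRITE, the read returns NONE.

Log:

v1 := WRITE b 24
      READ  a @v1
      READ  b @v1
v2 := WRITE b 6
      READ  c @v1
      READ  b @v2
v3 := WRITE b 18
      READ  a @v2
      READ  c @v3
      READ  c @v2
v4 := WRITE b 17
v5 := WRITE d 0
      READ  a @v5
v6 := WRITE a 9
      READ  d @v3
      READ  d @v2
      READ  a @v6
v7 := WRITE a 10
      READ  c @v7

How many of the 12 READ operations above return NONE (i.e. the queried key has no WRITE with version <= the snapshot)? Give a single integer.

Answer: 9

Derivation:
v1: WRITE b=24  (b history now [(1, 24)])
READ a @v1: history=[] -> no version <= 1 -> NONE
READ b @v1: history=[(1, 24)] -> pick v1 -> 24
v2: WRITE b=6  (b history now [(1, 24), (2, 6)])
READ c @v1: history=[] -> no version <= 1 -> NONE
READ b @v2: history=[(1, 24), (2, 6)] -> pick v2 -> 6
v3: WRITE b=18  (b history now [(1, 24), (2, 6), (3, 18)])
READ a @v2: history=[] -> no version <= 2 -> NONE
READ c @v3: history=[] -> no version <= 3 -> NONE
READ c @v2: history=[] -> no version <= 2 -> NONE
v4: WRITE b=17  (b history now [(1, 24), (2, 6), (3, 18), (4, 17)])
v5: WRITE d=0  (d history now [(5, 0)])
READ a @v5: history=[] -> no version <= 5 -> NONE
v6: WRITE a=9  (a history now [(6, 9)])
READ d @v3: history=[(5, 0)] -> no version <= 3 -> NONE
READ d @v2: history=[(5, 0)] -> no version <= 2 -> NONE
READ a @v6: history=[(6, 9)] -> pick v6 -> 9
v7: WRITE a=10  (a history now [(6, 9), (7, 10)])
READ c @v7: history=[] -> no version <= 7 -> NONE
Read results in order: ['NONE', '24', 'NONE', '6', 'NONE', 'NONE', 'NONE', 'NONE', 'NONE', 'NONE', '9', 'NONE']
NONE count = 9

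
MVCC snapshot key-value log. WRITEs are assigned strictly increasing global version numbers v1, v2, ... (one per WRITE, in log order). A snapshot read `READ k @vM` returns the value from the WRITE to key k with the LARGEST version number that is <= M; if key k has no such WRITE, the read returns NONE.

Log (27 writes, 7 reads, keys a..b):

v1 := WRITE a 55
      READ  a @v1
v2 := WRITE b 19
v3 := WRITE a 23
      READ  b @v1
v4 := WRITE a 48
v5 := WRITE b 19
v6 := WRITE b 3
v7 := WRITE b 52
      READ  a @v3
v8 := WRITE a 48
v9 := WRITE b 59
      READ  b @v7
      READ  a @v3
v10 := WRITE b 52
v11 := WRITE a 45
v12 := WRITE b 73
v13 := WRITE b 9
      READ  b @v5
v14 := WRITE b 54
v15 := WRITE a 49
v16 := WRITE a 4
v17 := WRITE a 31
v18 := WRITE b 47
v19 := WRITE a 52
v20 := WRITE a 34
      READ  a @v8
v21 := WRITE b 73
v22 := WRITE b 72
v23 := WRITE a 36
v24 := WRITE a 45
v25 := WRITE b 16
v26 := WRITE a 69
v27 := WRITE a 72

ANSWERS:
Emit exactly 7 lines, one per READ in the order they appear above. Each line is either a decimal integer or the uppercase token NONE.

Answer: 55
NONE
23
52
23
19
48

Derivation:
v1: WRITE a=55  (a history now [(1, 55)])
READ a @v1: history=[(1, 55)] -> pick v1 -> 55
v2: WRITE b=19  (b history now [(2, 19)])
v3: WRITE a=23  (a history now [(1, 55), (3, 23)])
READ b @v1: history=[(2, 19)] -> no version <= 1 -> NONE
v4: WRITE a=48  (a history now [(1, 55), (3, 23), (4, 48)])
v5: WRITE b=19  (b history now [(2, 19), (5, 19)])
v6: WRITE b=3  (b history now [(2, 19), (5, 19), (6, 3)])
v7: WRITE b=52  (b history now [(2, 19), (5, 19), (6, 3), (7, 52)])
READ a @v3: history=[(1, 55), (3, 23), (4, 48)] -> pick v3 -> 23
v8: WRITE a=48  (a history now [(1, 55), (3, 23), (4, 48), (8, 48)])
v9: WRITE b=59  (b history now [(2, 19), (5, 19), (6, 3), (7, 52), (9, 59)])
READ b @v7: history=[(2, 19), (5, 19), (6, 3), (7, 52), (9, 59)] -> pick v7 -> 52
READ a @v3: history=[(1, 55), (3, 23), (4, 48), (8, 48)] -> pick v3 -> 23
v10: WRITE b=52  (b history now [(2, 19), (5, 19), (6, 3), (7, 52), (9, 59), (10, 52)])
v11: WRITE a=45  (a history now [(1, 55), (3, 23), (4, 48), (8, 48), (11, 45)])
v12: WRITE b=73  (b history now [(2, 19), (5, 19), (6, 3), (7, 52), (9, 59), (10, 52), (12, 73)])
v13: WRITE b=9  (b history now [(2, 19), (5, 19), (6, 3), (7, 52), (9, 59), (10, 52), (12, 73), (13, 9)])
READ b @v5: history=[(2, 19), (5, 19), (6, 3), (7, 52), (9, 59), (10, 52), (12, 73), (13, 9)] -> pick v5 -> 19
v14: WRITE b=54  (b history now [(2, 19), (5, 19), (6, 3), (7, 52), (9, 59), (10, 52), (12, 73), (13, 9), (14, 54)])
v15: WRITE a=49  (a history now [(1, 55), (3, 23), (4, 48), (8, 48), (11, 45), (15, 49)])
v16: WRITE a=4  (a history now [(1, 55), (3, 23), (4, 48), (8, 48), (11, 45), (15, 49), (16, 4)])
v17: WRITE a=31  (a history now [(1, 55), (3, 23), (4, 48), (8, 48), (11, 45), (15, 49), (16, 4), (17, 31)])
v18: WRITE b=47  (b history now [(2, 19), (5, 19), (6, 3), (7, 52), (9, 59), (10, 52), (12, 73), (13, 9), (14, 54), (18, 47)])
v19: WRITE a=52  (a history now [(1, 55), (3, 23), (4, 48), (8, 48), (11, 45), (15, 49), (16, 4), (17, 31), (19, 52)])
v20: WRITE a=34  (a history now [(1, 55), (3, 23), (4, 48), (8, 48), (11, 45), (15, 49), (16, 4), (17, 31), (19, 52), (20, 34)])
READ a @v8: history=[(1, 55), (3, 23), (4, 48), (8, 48), (11, 45), (15, 49), (16, 4), (17, 31), (19, 52), (20, 34)] -> pick v8 -> 48
v21: WRITE b=73  (b history now [(2, 19), (5, 19), (6, 3), (7, 52), (9, 59), (10, 52), (12, 73), (13, 9), (14, 54), (18, 47), (21, 73)])
v22: WRITE b=72  (b history now [(2, 19), (5, 19), (6, 3), (7, 52), (9, 59), (10, 52), (12, 73), (13, 9), (14, 54), (18, 47), (21, 73), (22, 72)])
v23: WRITE a=36  (a history now [(1, 55), (3, 23), (4, 48), (8, 48), (11, 45), (15, 49), (16, 4), (17, 31), (19, 52), (20, 34), (23, 36)])
v24: WRITE a=45  (a history now [(1, 55), (3, 23), (4, 48), (8, 48), (11, 45), (15, 49), (16, 4), (17, 31), (19, 52), (20, 34), (23, 36), (24, 45)])
v25: WRITE b=16  (b history now [(2, 19), (5, 19), (6, 3), (7, 52), (9, 59), (10, 52), (12, 73), (13, 9), (14, 54), (18, 47), (21, 73), (22, 72), (25, 16)])
v26: WRITE a=69  (a history now [(1, 55), (3, 23), (4, 48), (8, 48), (11, 45), (15, 49), (16, 4), (17, 31), (19, 52), (20, 34), (23, 36), (24, 45), (26, 69)])
v27: WRITE a=72  (a history now [(1, 55), (3, 23), (4, 48), (8, 48), (11, 45), (15, 49), (16, 4), (17, 31), (19, 52), (20, 34), (23, 36), (24, 45), (26, 69), (27, 72)])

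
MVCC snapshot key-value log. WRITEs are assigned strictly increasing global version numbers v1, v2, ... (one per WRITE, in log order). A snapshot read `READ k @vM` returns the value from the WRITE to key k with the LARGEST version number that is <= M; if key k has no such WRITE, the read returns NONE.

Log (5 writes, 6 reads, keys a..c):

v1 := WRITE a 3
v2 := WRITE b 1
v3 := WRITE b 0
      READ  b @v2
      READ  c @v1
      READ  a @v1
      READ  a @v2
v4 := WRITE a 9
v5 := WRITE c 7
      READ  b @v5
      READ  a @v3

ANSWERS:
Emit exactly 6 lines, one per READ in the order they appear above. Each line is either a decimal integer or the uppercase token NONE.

Answer: 1
NONE
3
3
0
3

Derivation:
v1: WRITE a=3  (a history now [(1, 3)])
v2: WRITE b=1  (b history now [(2, 1)])
v3: WRITE b=0  (b history now [(2, 1), (3, 0)])
READ b @v2: history=[(2, 1), (3, 0)] -> pick v2 -> 1
READ c @v1: history=[] -> no version <= 1 -> NONE
READ a @v1: history=[(1, 3)] -> pick v1 -> 3
READ a @v2: history=[(1, 3)] -> pick v1 -> 3
v4: WRITE a=9  (a history now [(1, 3), (4, 9)])
v5: WRITE c=7  (c history now [(5, 7)])
READ b @v5: history=[(2, 1), (3, 0)] -> pick v3 -> 0
READ a @v3: history=[(1, 3), (4, 9)] -> pick v1 -> 3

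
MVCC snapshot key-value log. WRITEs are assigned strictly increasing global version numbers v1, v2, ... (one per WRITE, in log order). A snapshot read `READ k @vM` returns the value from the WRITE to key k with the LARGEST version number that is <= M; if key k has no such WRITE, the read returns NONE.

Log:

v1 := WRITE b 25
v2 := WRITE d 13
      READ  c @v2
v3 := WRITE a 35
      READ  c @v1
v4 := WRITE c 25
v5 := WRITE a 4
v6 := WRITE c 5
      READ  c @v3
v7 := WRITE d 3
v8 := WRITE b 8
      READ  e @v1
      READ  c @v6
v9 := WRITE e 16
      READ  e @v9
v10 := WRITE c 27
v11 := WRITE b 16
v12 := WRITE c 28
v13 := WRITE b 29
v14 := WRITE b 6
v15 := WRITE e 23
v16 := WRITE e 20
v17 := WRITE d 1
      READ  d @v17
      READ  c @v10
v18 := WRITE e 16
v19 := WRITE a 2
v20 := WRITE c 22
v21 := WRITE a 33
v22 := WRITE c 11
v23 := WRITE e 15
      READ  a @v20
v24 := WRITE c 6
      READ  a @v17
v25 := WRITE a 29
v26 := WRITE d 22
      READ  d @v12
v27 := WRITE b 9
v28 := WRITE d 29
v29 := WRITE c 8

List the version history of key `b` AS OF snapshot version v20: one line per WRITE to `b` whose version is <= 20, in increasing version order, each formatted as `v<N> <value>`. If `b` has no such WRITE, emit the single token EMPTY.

Scan writes for key=b with version <= 20:
  v1 WRITE b 25 -> keep
  v2 WRITE d 13 -> skip
  v3 WRITE a 35 -> skip
  v4 WRITE c 25 -> skip
  v5 WRITE a 4 -> skip
  v6 WRITE c 5 -> skip
  v7 WRITE d 3 -> skip
  v8 WRITE b 8 -> keep
  v9 WRITE e 16 -> skip
  v10 WRITE c 27 -> skip
  v11 WRITE b 16 -> keep
  v12 WRITE c 28 -> skip
  v13 WRITE b 29 -> keep
  v14 WRITE b 6 -> keep
  v15 WRITE e 23 -> skip
  v16 WRITE e 20 -> skip
  v17 WRITE d 1 -> skip
  v18 WRITE e 16 -> skip
  v19 WRITE a 2 -> skip
  v20 WRITE c 22 -> skip
  v21 WRITE a 33 -> skip
  v22 WRITE c 11 -> skip
  v23 WRITE e 15 -> skip
  v24 WRITE c 6 -> skip
  v25 WRITE a 29 -> skip
  v26 WRITE d 22 -> skip
  v27 WRITE b 9 -> drop (> snap)
  v28 WRITE d 29 -> skip
  v29 WRITE c 8 -> skip
Collected: [(1, 25), (8, 8), (11, 16), (13, 29), (14, 6)]

Answer: v1 25
v8 8
v11 16
v13 29
v14 6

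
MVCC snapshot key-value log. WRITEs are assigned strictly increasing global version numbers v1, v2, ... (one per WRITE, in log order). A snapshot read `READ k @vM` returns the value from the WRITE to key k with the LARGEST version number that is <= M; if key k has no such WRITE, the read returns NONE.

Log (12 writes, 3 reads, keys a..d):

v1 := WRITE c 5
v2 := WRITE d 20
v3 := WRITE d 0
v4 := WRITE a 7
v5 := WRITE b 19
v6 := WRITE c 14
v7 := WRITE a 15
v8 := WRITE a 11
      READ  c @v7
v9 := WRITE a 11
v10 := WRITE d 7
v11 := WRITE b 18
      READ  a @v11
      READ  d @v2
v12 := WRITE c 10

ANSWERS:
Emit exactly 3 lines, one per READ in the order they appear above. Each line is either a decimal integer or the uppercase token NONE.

Answer: 14
11
20

Derivation:
v1: WRITE c=5  (c history now [(1, 5)])
v2: WRITE d=20  (d history now [(2, 20)])
v3: WRITE d=0  (d history now [(2, 20), (3, 0)])
v4: WRITE a=7  (a history now [(4, 7)])
v5: WRITE b=19  (b history now [(5, 19)])
v6: WRITE c=14  (c history now [(1, 5), (6, 14)])
v7: WRITE a=15  (a history now [(4, 7), (7, 15)])
v8: WRITE a=11  (a history now [(4, 7), (7, 15), (8, 11)])
READ c @v7: history=[(1, 5), (6, 14)] -> pick v6 -> 14
v9: WRITE a=11  (a history now [(4, 7), (7, 15), (8, 11), (9, 11)])
v10: WRITE d=7  (d history now [(2, 20), (3, 0), (10, 7)])
v11: WRITE b=18  (b history now [(5, 19), (11, 18)])
READ a @v11: history=[(4, 7), (7, 15), (8, 11), (9, 11)] -> pick v9 -> 11
READ d @v2: history=[(2, 20), (3, 0), (10, 7)] -> pick v2 -> 20
v12: WRITE c=10  (c history now [(1, 5), (6, 14), (12, 10)])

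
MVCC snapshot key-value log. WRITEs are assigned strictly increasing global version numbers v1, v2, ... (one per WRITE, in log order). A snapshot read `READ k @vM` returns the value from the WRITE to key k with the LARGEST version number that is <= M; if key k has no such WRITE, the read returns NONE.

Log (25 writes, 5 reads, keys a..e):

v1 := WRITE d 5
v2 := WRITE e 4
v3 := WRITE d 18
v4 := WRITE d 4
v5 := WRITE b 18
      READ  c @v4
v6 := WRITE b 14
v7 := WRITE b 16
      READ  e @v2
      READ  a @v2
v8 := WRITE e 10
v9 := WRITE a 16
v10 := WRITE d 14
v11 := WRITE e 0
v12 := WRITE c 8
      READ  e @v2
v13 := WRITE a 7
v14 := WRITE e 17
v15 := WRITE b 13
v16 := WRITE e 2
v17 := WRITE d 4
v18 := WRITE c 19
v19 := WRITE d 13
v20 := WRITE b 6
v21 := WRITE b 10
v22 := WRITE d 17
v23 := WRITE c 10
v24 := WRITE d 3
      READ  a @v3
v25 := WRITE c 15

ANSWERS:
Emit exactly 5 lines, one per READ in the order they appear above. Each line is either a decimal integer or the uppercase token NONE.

Answer: NONE
4
NONE
4
NONE

Derivation:
v1: WRITE d=5  (d history now [(1, 5)])
v2: WRITE e=4  (e history now [(2, 4)])
v3: WRITE d=18  (d history now [(1, 5), (3, 18)])
v4: WRITE d=4  (d history now [(1, 5), (3, 18), (4, 4)])
v5: WRITE b=18  (b history now [(5, 18)])
READ c @v4: history=[] -> no version <= 4 -> NONE
v6: WRITE b=14  (b history now [(5, 18), (6, 14)])
v7: WRITE b=16  (b history now [(5, 18), (6, 14), (7, 16)])
READ e @v2: history=[(2, 4)] -> pick v2 -> 4
READ a @v2: history=[] -> no version <= 2 -> NONE
v8: WRITE e=10  (e history now [(2, 4), (8, 10)])
v9: WRITE a=16  (a history now [(9, 16)])
v10: WRITE d=14  (d history now [(1, 5), (3, 18), (4, 4), (10, 14)])
v11: WRITE e=0  (e history now [(2, 4), (8, 10), (11, 0)])
v12: WRITE c=8  (c history now [(12, 8)])
READ e @v2: history=[(2, 4), (8, 10), (11, 0)] -> pick v2 -> 4
v13: WRITE a=7  (a history now [(9, 16), (13, 7)])
v14: WRITE e=17  (e history now [(2, 4), (8, 10), (11, 0), (14, 17)])
v15: WRITE b=13  (b history now [(5, 18), (6, 14), (7, 16), (15, 13)])
v16: WRITE e=2  (e history now [(2, 4), (8, 10), (11, 0), (14, 17), (16, 2)])
v17: WRITE d=4  (d history now [(1, 5), (3, 18), (4, 4), (10, 14), (17, 4)])
v18: WRITE c=19  (c history now [(12, 8), (18, 19)])
v19: WRITE d=13  (d history now [(1, 5), (3, 18), (4, 4), (10, 14), (17, 4), (19, 13)])
v20: WRITE b=6  (b history now [(5, 18), (6, 14), (7, 16), (15, 13), (20, 6)])
v21: WRITE b=10  (b history now [(5, 18), (6, 14), (7, 16), (15, 13), (20, 6), (21, 10)])
v22: WRITE d=17  (d history now [(1, 5), (3, 18), (4, 4), (10, 14), (17, 4), (19, 13), (22, 17)])
v23: WRITE c=10  (c history now [(12, 8), (18, 19), (23, 10)])
v24: WRITE d=3  (d history now [(1, 5), (3, 18), (4, 4), (10, 14), (17, 4), (19, 13), (22, 17), (24, 3)])
READ a @v3: history=[(9, 16), (13, 7)] -> no version <= 3 -> NONE
v25: WRITE c=15  (c history now [(12, 8), (18, 19), (23, 10), (25, 15)])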